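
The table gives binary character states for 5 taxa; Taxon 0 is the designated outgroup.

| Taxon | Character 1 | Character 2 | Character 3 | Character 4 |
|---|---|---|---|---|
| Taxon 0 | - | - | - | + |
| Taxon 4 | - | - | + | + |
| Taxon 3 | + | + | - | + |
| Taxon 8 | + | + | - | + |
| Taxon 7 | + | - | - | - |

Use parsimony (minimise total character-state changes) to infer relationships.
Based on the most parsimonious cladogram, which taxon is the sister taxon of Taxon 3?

Character polarity is set by the outgroup: the derived state is whichever differs from the outgroup's state, so for Character 4 the derived state is '-', and for the remaining characters it is '+'.
Character 1: derived state '+' in Taxon 3, Taxon 7, and Taxon 8 only — synapomorphy for {Taxon 3, Taxon 7, Taxon 8}.
Only Taxon 3 and Taxon 8 show the derived state '+' for Character 2, supporting them as a clade.
Character 3 (derived state '+') is unique to Taxon 4 (autapomorphy; uninformative for grouping).
Character 4 (derived state '-') is unique to Taxon 7 (autapomorphy; uninformative for grouping).
Most parsimonious ingroup topology: (Taxon 4,((Taxon 3,Taxon 8),Taxon 7)).
Taxon 3 and Taxon 8 form a cherry on this tree, so they are sister taxa.

Taxon 8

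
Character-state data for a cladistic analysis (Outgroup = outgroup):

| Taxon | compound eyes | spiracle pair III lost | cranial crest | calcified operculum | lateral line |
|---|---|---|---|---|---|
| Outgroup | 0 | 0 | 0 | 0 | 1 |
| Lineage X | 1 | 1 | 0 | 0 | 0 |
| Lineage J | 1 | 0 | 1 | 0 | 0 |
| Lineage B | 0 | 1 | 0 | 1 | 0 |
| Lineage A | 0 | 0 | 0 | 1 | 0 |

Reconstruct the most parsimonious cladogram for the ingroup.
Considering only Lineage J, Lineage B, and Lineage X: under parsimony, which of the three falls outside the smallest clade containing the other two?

Lineage B

Character polarity is set by the outgroup: the derived state is whichever differs from the outgroup's state, so for lateral line the derived state is '0', and for the remaining characters it is '1'.
Only Lineage J and Lineage X show the derived state '1' for compound eyes, supporting them as a clade.
spiracle pair III lost (state '1') occurs in Lineage B and Lineage X but conflicts with the nesting implied by the other characters — most parsimoniously interpreted as homoplasy.
cranial crest (derived state '1') is unique to Lineage J (autapomorphy; uninformative for grouping).
calcified operculum (derived state '1') is shared by Lineage A and Lineage B — a synapomorphy uniting that clade.
lateral line (derived state '0') is shared by all ingroup taxa — unites the whole ingroup.
Most parsimonious ingroup topology: ((Lineage X,Lineage J),(Lineage B,Lineage A)).
Lineage X and Lineage J share a more recent common ancestor with each other than either does with Lineage B, so Lineage B is the least closely related of the three.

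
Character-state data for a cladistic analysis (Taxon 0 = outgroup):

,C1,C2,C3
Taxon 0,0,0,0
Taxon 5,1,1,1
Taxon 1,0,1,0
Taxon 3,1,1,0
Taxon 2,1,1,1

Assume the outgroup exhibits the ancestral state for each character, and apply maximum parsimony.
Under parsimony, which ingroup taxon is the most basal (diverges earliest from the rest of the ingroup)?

The outgroup has state '0' for every character, so '1' is the derived state throughout.
C1 (derived state '1') is shared by Taxon 2, Taxon 3, and Taxon 5 — a synapomorphy uniting that clade.
All ingroup taxa share the derived state '1' for C2; it defines the ingroup but does not resolve relationships within it.
C3 (derived state '1') is shared by Taxon 2 and Taxon 5 — a synapomorphy uniting that clade.
Most parsimonious ingroup topology: (((Taxon 5,Taxon 2),Taxon 3),Taxon 1).
Taxon 1 is sister to the clade containing all other ingroup taxa, so it is the earliest-diverging (most basal) ingroup lineage.

Taxon 1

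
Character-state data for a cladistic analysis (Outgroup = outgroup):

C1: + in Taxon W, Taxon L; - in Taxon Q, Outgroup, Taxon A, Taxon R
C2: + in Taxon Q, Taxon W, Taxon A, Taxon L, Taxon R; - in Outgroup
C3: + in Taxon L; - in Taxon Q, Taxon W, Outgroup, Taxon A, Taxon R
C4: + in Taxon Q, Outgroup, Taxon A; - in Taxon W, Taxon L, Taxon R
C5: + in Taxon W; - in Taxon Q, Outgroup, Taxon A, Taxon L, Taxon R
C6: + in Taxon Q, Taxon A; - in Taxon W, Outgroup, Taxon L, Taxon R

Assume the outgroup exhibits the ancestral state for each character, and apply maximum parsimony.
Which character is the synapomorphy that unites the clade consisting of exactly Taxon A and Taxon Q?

Character polarity is set by the outgroup: the derived state is whichever differs from the outgroup's state, so for C4 the derived state is '-', and for the remaining characters it is '+'.
Only Taxon L and Taxon W show the derived state '+' for C1, supporting them as a clade.
C2 (derived state '+') is shared by all ingroup taxa — unites the whole ingroup.
C3: derived state '+' in Taxon L only — an autapomorphy, so it tells us nothing about relationships among taxa.
Only Taxon L, Taxon R, and Taxon W show the derived state '-' for C4, supporting them as a clade.
C5 (derived state '+') is unique to Taxon W (autapomorphy; uninformative for grouping).
C6: derived state '+' in Taxon A and Taxon Q only — synapomorphy for {Taxon A, Taxon Q}.
Most parsimonious ingroup topology: ((Taxon A,Taxon Q),((Taxon W,Taxon L),Taxon R)).
The clade {Taxon A, Taxon Q} is supported by C6: its derived state '+' occurs in exactly those taxa and in no other taxon (including the outgroup).

C6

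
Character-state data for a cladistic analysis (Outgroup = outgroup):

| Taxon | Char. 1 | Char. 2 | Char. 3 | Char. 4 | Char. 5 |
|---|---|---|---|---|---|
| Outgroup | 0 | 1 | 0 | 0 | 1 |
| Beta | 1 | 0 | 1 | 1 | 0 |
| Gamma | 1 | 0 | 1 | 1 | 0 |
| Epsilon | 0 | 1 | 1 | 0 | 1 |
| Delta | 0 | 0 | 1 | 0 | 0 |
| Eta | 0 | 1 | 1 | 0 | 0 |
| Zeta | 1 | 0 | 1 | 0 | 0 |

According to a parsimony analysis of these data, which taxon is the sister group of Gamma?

Beta

Character polarity is set by the outgroup: the derived state is whichever differs from the outgroup's state, so for Char. 2, Char. 5 the derived state is '0', and for the remaining characters it is '1'.
Char. 1 (derived state '1') is shared by Beta, Gamma, and Zeta — a synapomorphy uniting that clade.
Char. 2 (derived state '0') is shared by Beta, Delta, Gamma, and Zeta — a synapomorphy uniting that clade.
Char. 3 (derived state '1') is shared by all ingroup taxa — unites the whole ingroup.
Only Beta and Gamma show the derived state '1' for Char. 4, supporting them as a clade.
Char. 5: derived state '0' in Beta, Delta, Eta, Gamma, and Zeta only — synapomorphy for {Beta, Delta, Eta, Gamma, Zeta}.
Most parsimonious ingroup topology: (((((Beta,Gamma),Zeta),Delta),Eta),Epsilon).
Gamma and Beta form a cherry on this tree, so they are sister taxa.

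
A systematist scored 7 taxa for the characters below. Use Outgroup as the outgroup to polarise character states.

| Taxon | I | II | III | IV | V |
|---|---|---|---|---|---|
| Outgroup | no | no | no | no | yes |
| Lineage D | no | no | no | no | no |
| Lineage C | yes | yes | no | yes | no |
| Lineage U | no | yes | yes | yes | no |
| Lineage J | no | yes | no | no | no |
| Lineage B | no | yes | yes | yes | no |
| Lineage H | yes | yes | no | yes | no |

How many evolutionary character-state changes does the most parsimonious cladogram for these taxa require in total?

5

Character polarity is set by the outgroup: the derived state is whichever differs from the outgroup's state, so for V the derived state is 'no', and for the remaining characters it is 'yes'.
Only Lineage C and Lineage H show the derived state 'yes' for I, supporting them as a clade.
Only Lineage B, Lineage C, Lineage H, Lineage J, and Lineage U show the derived state 'yes' for II, supporting them as a clade.
Only Lineage B and Lineage U show the derived state 'yes' for III, supporting them as a clade.
Only Lineage B, Lineage C, Lineage H, and Lineage U show the derived state 'yes' for IV, supporting them as a clade.
V (derived state 'no') is shared by all ingroup taxa — unites the whole ingroup.
Most parsimonious ingroup topology: (Lineage D,(((Lineage C,Lineage H),(Lineage U,Lineage B)),Lineage J)).
Changes per character on this tree: I: 1; II: 1; III: 1; IV: 1; V: 1.
Total = 5.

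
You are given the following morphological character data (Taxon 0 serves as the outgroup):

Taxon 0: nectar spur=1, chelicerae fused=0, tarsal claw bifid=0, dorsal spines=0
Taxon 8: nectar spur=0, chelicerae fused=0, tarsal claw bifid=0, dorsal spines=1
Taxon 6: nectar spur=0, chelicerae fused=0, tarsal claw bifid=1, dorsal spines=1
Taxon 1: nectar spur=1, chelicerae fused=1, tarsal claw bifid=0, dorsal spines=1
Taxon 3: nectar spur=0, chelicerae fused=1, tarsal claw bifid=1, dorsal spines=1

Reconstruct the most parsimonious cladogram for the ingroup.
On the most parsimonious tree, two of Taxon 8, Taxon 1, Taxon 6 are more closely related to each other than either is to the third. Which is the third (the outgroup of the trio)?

Taxon 1

Character polarity is set by the outgroup: the derived state is whichever differs from the outgroup's state, so for nectar spur the derived state is '0', and for the remaining characters it is '1'.
nectar spur: derived state '0' in Taxon 3, Taxon 6, and Taxon 8 only — synapomorphy for {Taxon 3, Taxon 6, Taxon 8}.
chelicerae fused groups Taxon 1 and Taxon 3, which is incompatible with the clades supported by the remaining characters; treating it as convergent (homoplasy) costs fewer steps than any alternative tree.
tarsal claw bifid (derived state '1') is shared by Taxon 3 and Taxon 6 — a synapomorphy uniting that clade.
dorsal spines (derived state '1') is shared by all ingroup taxa — unites the whole ingroup.
Most parsimonious ingroup topology: ((Taxon 8,(Taxon 6,Taxon 3)),Taxon 1).
Taxon 6 and Taxon 8 share a more recent common ancestor with each other than either does with Taxon 1, so Taxon 1 is the least closely related of the three.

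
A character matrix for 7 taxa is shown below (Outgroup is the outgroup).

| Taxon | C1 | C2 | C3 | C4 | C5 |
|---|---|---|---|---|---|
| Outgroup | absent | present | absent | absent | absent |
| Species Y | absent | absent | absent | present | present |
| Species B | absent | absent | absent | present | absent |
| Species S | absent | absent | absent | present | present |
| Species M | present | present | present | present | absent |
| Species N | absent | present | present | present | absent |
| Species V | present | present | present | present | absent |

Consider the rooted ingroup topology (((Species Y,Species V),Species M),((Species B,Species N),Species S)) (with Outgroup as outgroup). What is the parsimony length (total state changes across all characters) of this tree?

Map each character onto (((Species Y,Species V),Species M),((Species B,Species N),Species S)) (rooted by Outgroup) and count the minimum state changes it requires (Fitch parsimony):
C1: 2; C2: 3; C3: 3; C4: 1; C5: 2.
Total tree length = 11.

11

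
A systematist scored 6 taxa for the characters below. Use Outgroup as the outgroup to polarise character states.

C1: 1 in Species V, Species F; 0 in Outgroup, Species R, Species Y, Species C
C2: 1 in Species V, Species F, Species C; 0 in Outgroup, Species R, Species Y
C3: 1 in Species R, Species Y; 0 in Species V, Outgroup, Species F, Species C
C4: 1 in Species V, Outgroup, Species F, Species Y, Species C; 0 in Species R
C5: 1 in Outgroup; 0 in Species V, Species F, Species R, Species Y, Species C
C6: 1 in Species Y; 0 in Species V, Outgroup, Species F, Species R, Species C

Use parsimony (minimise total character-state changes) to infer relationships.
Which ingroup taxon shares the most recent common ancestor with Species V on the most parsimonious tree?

Species F

Character polarity is set by the outgroup: the derived state is whichever differs from the outgroup's state, so for C4, C5 the derived state is '0', and for the remaining characters it is '1'.
C1: derived state '1' in Species F and Species V only — synapomorphy for {Species F, Species V}.
C2 (derived state '1') is shared by Species C, Species F, and Species V — a synapomorphy uniting that clade.
C3: derived state '1' in Species R and Species Y only — synapomorphy for {Species R, Species Y}.
C4 (derived state '0') is unique to Species R (autapomorphy; uninformative for grouping).
C5 (derived state '0') is shared by all ingroup taxa — unites the whole ingroup.
C6: derived state '1' in Species Y only — an autapomorphy, so it tells us nothing about relationships among taxa.
Most parsimonious ingroup topology: ((Species C,(Species F,Species V)),(Species Y,Species R)).
Species V and Species F form a cherry on this tree, so they are sister taxa.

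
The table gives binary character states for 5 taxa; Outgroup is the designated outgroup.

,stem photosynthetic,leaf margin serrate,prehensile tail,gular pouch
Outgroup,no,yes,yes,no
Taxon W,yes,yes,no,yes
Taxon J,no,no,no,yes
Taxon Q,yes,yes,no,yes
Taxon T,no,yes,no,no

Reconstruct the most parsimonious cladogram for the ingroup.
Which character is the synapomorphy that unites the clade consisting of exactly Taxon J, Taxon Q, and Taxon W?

Character polarity is set by the outgroup: the derived state is whichever differs from the outgroup's state, so for leaf margin serrate, prehensile tail the derived state is 'no', and for the remaining characters it is 'yes'.
stem photosynthetic (derived state 'yes') is shared by Taxon Q and Taxon W — a synapomorphy uniting that clade.
leaf margin serrate (derived state 'no') is unique to Taxon J (autapomorphy; uninformative for grouping).
All ingroup taxa share the derived state 'no' for prehensile tail; it defines the ingroup but does not resolve relationships within it.
gular pouch: derived state 'yes' in Taxon J, Taxon Q, and Taxon W only — synapomorphy for {Taxon J, Taxon Q, Taxon W}.
Most parsimonious ingroup topology: (((Taxon W,Taxon Q),Taxon J),Taxon T).
The clade {Taxon J, Taxon Q, Taxon W} is supported by gular pouch: its derived state 'yes' occurs in exactly those taxa and in no other taxon (including the outgroup).

gular pouch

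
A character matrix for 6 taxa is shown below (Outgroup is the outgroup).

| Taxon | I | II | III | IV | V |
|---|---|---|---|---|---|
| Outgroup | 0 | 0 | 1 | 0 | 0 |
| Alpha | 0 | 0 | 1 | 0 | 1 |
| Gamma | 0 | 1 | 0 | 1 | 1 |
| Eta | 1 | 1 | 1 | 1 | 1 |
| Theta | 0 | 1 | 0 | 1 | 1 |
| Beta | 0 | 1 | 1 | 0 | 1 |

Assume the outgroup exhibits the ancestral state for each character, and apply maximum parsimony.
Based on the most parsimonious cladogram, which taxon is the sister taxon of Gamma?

Theta

Character polarity is set by the outgroup: the derived state is whichever differs from the outgroup's state, so for III the derived state is '0', and for the remaining characters it is '1'.
I (derived state '1') is unique to Eta (autapomorphy; uninformative for grouping).
II: derived state '1' in Beta, Eta, Gamma, and Theta only — synapomorphy for {Beta, Eta, Gamma, Theta}.
III (derived state '0') is shared by Gamma and Theta — a synapomorphy uniting that clade.
IV: derived state '1' in Eta, Gamma, and Theta only — synapomorphy for {Eta, Gamma, Theta}.
All ingroup taxa share the derived state '1' for V; it defines the ingroup but does not resolve relationships within it.
Most parsimonious ingroup topology: (Alpha,(((Gamma,Theta),Eta),Beta)).
Gamma and Theta form a cherry on this tree, so they are sister taxa.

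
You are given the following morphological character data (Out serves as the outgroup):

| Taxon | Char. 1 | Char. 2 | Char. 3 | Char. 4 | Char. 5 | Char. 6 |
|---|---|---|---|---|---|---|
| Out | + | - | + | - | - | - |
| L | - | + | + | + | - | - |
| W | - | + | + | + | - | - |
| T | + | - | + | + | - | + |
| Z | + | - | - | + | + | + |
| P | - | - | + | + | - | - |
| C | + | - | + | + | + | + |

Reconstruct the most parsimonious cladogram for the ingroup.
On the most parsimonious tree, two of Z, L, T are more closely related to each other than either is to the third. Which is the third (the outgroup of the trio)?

L

Character polarity is set by the outgroup: the derived state is whichever differs from the outgroup's state, so for Char. 1, Char. 3 the derived state is '-', and for the remaining characters it is '+'.
Char. 1: derived state '-' in L, P, and W only — synapomorphy for {L, P, W}.
Char. 2 (derived state '+') is shared by L and W — a synapomorphy uniting that clade.
Char. 3 (derived state '-') is unique to Z (autapomorphy; uninformative for grouping).
All ingroup taxa share the derived state '+' for Char. 4; it defines the ingroup but does not resolve relationships within it.
Char. 5 (derived state '+') is shared by C and Z — a synapomorphy uniting that clade.
Char. 6 (derived state '+') is shared by C, T, and Z — a synapomorphy uniting that clade.
Most parsimonious ingroup topology: (((L,W),P),(T,(Z,C))).
Z and T share a more recent common ancestor with each other than either does with L, so L is the least closely related of the three.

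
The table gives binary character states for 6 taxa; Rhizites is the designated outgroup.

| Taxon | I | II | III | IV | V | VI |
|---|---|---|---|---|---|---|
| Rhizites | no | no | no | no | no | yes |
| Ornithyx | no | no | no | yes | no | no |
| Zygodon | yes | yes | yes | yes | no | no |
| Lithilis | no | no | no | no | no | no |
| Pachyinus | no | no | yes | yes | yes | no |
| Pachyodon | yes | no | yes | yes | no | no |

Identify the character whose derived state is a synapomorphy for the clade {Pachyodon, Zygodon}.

I

Character polarity is set by the outgroup: the derived state is whichever differs from the outgroup's state, so for VI the derived state is 'no', and for the remaining characters it is 'yes'.
Only Pachyodon and Zygodon show the derived state 'yes' for I, supporting them as a clade.
II (derived state 'yes') is unique to Zygodon (autapomorphy; uninformative for grouping).
III (derived state 'yes') is shared by Pachyinus, Pachyodon, and Zygodon — a synapomorphy uniting that clade.
IV: derived state 'yes' in Ornithyx, Pachyinus, Pachyodon, and Zygodon only — synapomorphy for {Ornithyx, Pachyinus, Pachyodon, Zygodon}.
V (derived state 'yes') is unique to Pachyinus (autapomorphy; uninformative for grouping).
VI (derived state 'no') is shared by all ingroup taxa — unites the whole ingroup.
Most parsimonious ingroup topology: ((Ornithyx,((Zygodon,Pachyodon),Pachyinus)),Lithilis).
The clade {Pachyodon, Zygodon} is supported by I: its derived state 'yes' occurs in exactly those taxa and in no other taxon (including the outgroup).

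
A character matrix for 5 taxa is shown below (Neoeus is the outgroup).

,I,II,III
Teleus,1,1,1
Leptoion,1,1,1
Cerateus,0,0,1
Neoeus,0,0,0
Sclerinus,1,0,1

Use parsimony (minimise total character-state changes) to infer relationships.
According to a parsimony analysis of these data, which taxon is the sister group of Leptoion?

Teleus

The outgroup has state '0' for every character, so '1' is the derived state throughout.
I (derived state '1') is shared by Leptoion, Sclerinus, and Teleus — a synapomorphy uniting that clade.
II: derived state '1' in Leptoion and Teleus only — synapomorphy for {Leptoion, Teleus}.
III (derived state '1') is shared by all ingroup taxa — unites the whole ingroup.
Most parsimonious ingroup topology: (((Teleus,Leptoion),Sclerinus),Cerateus).
Leptoion and Teleus form a cherry on this tree, so they are sister taxa.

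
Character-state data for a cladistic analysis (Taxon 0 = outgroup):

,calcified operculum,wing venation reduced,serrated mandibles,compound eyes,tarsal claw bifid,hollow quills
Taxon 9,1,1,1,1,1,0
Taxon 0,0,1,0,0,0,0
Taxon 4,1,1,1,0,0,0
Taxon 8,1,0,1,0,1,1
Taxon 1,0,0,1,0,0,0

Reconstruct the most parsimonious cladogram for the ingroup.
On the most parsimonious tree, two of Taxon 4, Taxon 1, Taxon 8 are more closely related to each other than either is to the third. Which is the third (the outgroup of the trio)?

Character polarity is set by the outgroup: the derived state is whichever differs from the outgroup's state, so for wing venation reduced the derived state is '0', and for the remaining characters it is '1'.
calcified operculum: derived state '1' in Taxon 4, Taxon 8, and Taxon 9 only — synapomorphy for {Taxon 4, Taxon 8, Taxon 9}.
wing venation reduced (state '0') occurs in Taxon 1 and Taxon 8 but conflicts with the nesting implied by the other characters — most parsimoniously interpreted as homoplasy.
serrated mandibles (derived state '1') is shared by all ingroup taxa — unites the whole ingroup.
compound eyes (derived state '1') is unique to Taxon 9 (autapomorphy; uninformative for grouping).
tarsal claw bifid (derived state '1') is shared by Taxon 8 and Taxon 9 — a synapomorphy uniting that clade.
hollow quills (derived state '1') is unique to Taxon 8 (autapomorphy; uninformative for grouping).
Most parsimonious ingroup topology: (Taxon 1,((Taxon 9,Taxon 8),Taxon 4)).
Taxon 8 and Taxon 4 share a more recent common ancestor with each other than either does with Taxon 1, so Taxon 1 is the least closely related of the three.

Taxon 1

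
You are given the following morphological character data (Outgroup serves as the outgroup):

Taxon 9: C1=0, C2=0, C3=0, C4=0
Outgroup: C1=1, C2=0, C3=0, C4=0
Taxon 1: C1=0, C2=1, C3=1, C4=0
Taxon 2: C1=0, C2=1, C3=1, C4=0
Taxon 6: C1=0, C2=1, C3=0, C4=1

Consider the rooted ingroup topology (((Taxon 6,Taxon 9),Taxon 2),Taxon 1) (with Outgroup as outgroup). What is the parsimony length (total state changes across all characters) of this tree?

Map each character onto (((Taxon 6,Taxon 9),Taxon 2),Taxon 1) (rooted by Outgroup) and count the minimum state changes it requires (Fitch parsimony):
C1: 1; C2: 2; C3: 2; C4: 1.
Total tree length = 6.

6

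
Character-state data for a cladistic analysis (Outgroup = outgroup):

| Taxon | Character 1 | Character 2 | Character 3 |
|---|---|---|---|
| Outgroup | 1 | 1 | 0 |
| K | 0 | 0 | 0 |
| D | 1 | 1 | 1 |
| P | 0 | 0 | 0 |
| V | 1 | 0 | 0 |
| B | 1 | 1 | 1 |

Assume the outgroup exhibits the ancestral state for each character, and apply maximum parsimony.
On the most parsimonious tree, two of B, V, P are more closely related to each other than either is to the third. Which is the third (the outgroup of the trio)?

B

Character polarity is set by the outgroup: the derived state is whichever differs from the outgroup's state, so for Character 1, Character 2 the derived state is '0', and for the remaining characters it is '1'.
Character 1 (derived state '0') is shared by K and P — a synapomorphy uniting that clade.
Character 2: derived state '0' in K, P, and V only — synapomorphy for {K, P, V}.
Only B and D show the derived state '1' for Character 3, supporting them as a clade.
Most parsimonious ingroup topology: (((K,P),V),(D,B)).
P and V share a more recent common ancestor with each other than either does with B, so B is the least closely related of the three.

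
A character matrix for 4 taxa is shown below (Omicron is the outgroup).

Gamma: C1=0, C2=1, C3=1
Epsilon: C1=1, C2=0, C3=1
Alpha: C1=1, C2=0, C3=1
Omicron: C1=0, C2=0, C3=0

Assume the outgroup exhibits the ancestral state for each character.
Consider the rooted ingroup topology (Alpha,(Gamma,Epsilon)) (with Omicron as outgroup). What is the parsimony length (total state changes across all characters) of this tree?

Map each character onto (Alpha,(Gamma,Epsilon)) (rooted by Omicron) and count the minimum state changes it requires (Fitch parsimony):
C1: 2; C2: 1; C3: 1.
Total tree length = 4.

4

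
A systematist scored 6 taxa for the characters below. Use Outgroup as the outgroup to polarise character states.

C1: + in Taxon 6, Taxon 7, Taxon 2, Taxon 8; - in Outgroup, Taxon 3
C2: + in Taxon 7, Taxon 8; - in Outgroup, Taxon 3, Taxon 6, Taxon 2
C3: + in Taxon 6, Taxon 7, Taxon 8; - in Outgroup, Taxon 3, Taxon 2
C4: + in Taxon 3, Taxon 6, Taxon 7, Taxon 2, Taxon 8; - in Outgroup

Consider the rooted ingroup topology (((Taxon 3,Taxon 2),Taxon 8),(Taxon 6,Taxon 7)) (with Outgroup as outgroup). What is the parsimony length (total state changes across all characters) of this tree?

Map each character onto (((Taxon 3,Taxon 2),Taxon 8),(Taxon 6,Taxon 7)) (rooted by Outgroup) and count the minimum state changes it requires (Fitch parsimony):
C1: 2; C2: 2; C3: 2; C4: 1.
Total tree length = 7.

7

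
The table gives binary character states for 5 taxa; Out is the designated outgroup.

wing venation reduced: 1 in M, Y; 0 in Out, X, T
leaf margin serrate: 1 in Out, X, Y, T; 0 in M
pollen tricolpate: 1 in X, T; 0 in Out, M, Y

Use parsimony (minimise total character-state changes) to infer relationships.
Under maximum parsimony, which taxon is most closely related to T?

X

Character polarity is set by the outgroup: the derived state is whichever differs from the outgroup's state, so for leaf margin serrate the derived state is '0', and for the remaining characters it is '1'.
Only M and Y show the derived state '1' for wing venation reduced, supporting them as a clade.
leaf margin serrate (derived state '0') is unique to M (autapomorphy; uninformative for grouping).
pollen tricolpate (derived state '1') is shared by T and X — a synapomorphy uniting that clade.
Most parsimonious ingroup topology: ((X,T),(M,Y)).
T and X form a cherry on this tree, so they are sister taxa.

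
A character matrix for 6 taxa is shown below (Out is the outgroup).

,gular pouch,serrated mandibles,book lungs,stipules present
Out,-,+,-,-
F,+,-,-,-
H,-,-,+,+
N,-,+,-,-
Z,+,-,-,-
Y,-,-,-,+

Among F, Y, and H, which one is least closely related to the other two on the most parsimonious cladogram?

Character polarity is set by the outgroup: the derived state is whichever differs from the outgroup's state, so for serrated mandibles the derived state is '-', and for the remaining characters it is '+'.
gular pouch: derived state '+' in F and Z only — synapomorphy for {F, Z}.
serrated mandibles (derived state '-') is shared by F, H, Y, and Z — a synapomorphy uniting that clade.
book lungs: derived state '+' in H only — an autapomorphy, so it tells us nothing about relationships among taxa.
stipules present (derived state '+') is shared by H and Y — a synapomorphy uniting that clade.
Most parsimonious ingroup topology: (((F,Z),(H,Y)),N).
Y and H share a more recent common ancestor with each other than either does with F, so F is the least closely related of the three.

F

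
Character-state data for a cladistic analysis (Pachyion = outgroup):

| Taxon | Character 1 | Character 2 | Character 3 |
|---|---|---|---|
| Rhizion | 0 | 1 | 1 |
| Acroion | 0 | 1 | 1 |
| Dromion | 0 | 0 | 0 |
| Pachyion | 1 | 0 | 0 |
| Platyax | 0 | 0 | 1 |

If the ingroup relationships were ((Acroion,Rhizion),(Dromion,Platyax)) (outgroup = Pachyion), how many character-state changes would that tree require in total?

4

Map each character onto ((Acroion,Rhizion),(Dromion,Platyax)) (rooted by Pachyion) and count the minimum state changes it requires (Fitch parsimony):
Character 1: 1; Character 2: 1; Character 3: 2.
Total tree length = 4.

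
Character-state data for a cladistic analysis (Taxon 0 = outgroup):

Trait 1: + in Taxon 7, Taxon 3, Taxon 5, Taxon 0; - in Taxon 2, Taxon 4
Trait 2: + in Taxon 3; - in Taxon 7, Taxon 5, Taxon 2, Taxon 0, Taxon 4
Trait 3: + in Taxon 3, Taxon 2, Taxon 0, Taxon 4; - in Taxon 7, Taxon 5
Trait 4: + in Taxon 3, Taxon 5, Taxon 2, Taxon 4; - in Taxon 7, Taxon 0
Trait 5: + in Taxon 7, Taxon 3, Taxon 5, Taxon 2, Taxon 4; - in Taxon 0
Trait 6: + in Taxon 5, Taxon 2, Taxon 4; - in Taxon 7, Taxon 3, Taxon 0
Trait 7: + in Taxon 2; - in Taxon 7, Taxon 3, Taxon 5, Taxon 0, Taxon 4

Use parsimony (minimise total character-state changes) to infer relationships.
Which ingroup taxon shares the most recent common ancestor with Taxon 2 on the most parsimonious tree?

Taxon 4

Character polarity is set by the outgroup: the derived state is whichever differs from the outgroup's state, so for Trait 1, Trait 3 the derived state is '-', and for the remaining characters it is '+'.
Trait 1 (derived state '-') is shared by Taxon 2 and Taxon 4 — a synapomorphy uniting that clade.
Trait 2: derived state '+' in Taxon 3 only — an autapomorphy, so it tells us nothing about relationships among taxa.
Trait 3 groups Taxon 5 and Taxon 7, which is incompatible with the clades supported by the remaining characters; treating it as convergent (homoplasy) costs fewer steps than any alternative tree.
Only Taxon 2, Taxon 3, Taxon 4, and Taxon 5 show the derived state '+' for Trait 4, supporting them as a clade.
Trait 5 (derived state '+') is shared by all ingroup taxa — unites the whole ingroup.
Trait 6: derived state '+' in Taxon 2, Taxon 4, and Taxon 5 only — synapomorphy for {Taxon 2, Taxon 4, Taxon 5}.
Trait 7 (derived state '+') is unique to Taxon 2 (autapomorphy; uninformative for grouping).
Most parsimonious ingroup topology: ((Taxon 3,(Taxon 5,(Taxon 4,Taxon 2))),Taxon 7).
Taxon 2 and Taxon 4 form a cherry on this tree, so they are sister taxa.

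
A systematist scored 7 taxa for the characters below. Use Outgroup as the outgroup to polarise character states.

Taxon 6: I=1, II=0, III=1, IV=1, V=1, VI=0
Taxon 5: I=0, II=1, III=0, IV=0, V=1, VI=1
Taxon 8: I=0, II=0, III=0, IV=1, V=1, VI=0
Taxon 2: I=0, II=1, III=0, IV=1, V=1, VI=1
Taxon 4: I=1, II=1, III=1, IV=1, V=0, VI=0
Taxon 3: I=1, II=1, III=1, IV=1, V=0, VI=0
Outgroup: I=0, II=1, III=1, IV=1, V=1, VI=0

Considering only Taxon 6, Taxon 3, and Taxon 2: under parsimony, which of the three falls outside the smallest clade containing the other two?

Character polarity is set by the outgroup: the derived state is whichever differs from the outgroup's state, so for II, III, IV, V the derived state is '0', and for the remaining characters it is '1'.
Only Taxon 3, Taxon 4, and Taxon 6 show the derived state '1' for I, supporting them as a clade.
II groups Taxon 6 and Taxon 8, which is incompatible with the clades supported by the remaining characters; treating it as convergent (homoplasy) costs fewer steps than any alternative tree.
Only Taxon 2, Taxon 5, and Taxon 8 show the derived state '0' for III, supporting them as a clade.
IV (derived state '0') is unique to Taxon 5 (autapomorphy; uninformative for grouping).
Only Taxon 3 and Taxon 4 show the derived state '0' for V, supporting them as a clade.
Only Taxon 2 and Taxon 5 show the derived state '1' for VI, supporting them as a clade.
Most parsimonious ingroup topology: (((Taxon 4,Taxon 3),Taxon 6),((Taxon 5,Taxon 2),Taxon 8)).
Taxon 6 and Taxon 3 share a more recent common ancestor with each other than either does with Taxon 2, so Taxon 2 is the least closely related of the three.

Taxon 2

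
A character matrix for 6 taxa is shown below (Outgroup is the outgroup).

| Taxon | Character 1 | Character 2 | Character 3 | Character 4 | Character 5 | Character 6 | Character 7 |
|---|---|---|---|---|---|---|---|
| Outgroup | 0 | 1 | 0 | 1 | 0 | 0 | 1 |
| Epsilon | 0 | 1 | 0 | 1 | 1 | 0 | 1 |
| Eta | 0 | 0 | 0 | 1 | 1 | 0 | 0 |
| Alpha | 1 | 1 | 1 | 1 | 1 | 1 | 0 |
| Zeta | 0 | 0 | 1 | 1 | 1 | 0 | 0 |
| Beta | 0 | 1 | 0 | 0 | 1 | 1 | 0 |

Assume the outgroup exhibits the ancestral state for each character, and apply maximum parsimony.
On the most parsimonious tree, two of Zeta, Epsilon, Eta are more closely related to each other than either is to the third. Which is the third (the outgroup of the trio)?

Character polarity is set by the outgroup: the derived state is whichever differs from the outgroup's state, so for Character 2, Character 4, Character 7 the derived state is '0', and for the remaining characters it is '1'.
Character 1 (derived state '1') is unique to Alpha (autapomorphy; uninformative for grouping).
Character 2 (derived state '0') is shared by Eta and Zeta — a synapomorphy uniting that clade.
Character 3 groups Alpha and Zeta, which is incompatible with the clades supported by the remaining characters; treating it as convergent (homoplasy) costs fewer steps than any alternative tree.
Character 4: derived state '0' in Beta only — an autapomorphy, so it tells us nothing about relationships among taxa.
Character 5 (derived state '1') is shared by all ingroup taxa — unites the whole ingroup.
Character 6 (derived state '1') is shared by Alpha and Beta — a synapomorphy uniting that clade.
Only Alpha, Beta, Eta, and Zeta show the derived state '0' for Character 7, supporting them as a clade.
Most parsimonious ingroup topology: (Epsilon,((Eta,Zeta),(Alpha,Beta))).
Zeta and Eta share a more recent common ancestor with each other than either does with Epsilon, so Epsilon is the least closely related of the three.

Epsilon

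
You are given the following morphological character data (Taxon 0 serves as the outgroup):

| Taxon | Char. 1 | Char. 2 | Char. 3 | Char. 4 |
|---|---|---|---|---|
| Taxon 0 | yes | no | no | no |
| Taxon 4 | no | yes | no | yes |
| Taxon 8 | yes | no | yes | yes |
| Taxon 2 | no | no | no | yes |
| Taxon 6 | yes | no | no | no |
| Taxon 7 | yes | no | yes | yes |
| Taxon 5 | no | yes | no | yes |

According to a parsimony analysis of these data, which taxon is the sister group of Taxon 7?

Taxon 8

Character polarity is set by the outgroup: the derived state is whichever differs from the outgroup's state, so for Char. 1 the derived state is 'no', and for the remaining characters it is 'yes'.
Char. 1 (derived state 'no') is shared by Taxon 2, Taxon 4, and Taxon 5 — a synapomorphy uniting that clade.
Char. 2: derived state 'yes' in Taxon 4 and Taxon 5 only — synapomorphy for {Taxon 4, Taxon 5}.
Char. 3: derived state 'yes' in Taxon 7 and Taxon 8 only — synapomorphy for {Taxon 7, Taxon 8}.
Char. 4: derived state 'yes' in Taxon 2, Taxon 4, Taxon 5, Taxon 7, and Taxon 8 only — synapomorphy for {Taxon 2, Taxon 4, Taxon 5, Taxon 7, Taxon 8}.
Most parsimonious ingroup topology: ((((Taxon 4,Taxon 5),Taxon 2),(Taxon 8,Taxon 7)),Taxon 6).
Taxon 7 and Taxon 8 form a cherry on this tree, so they are sister taxa.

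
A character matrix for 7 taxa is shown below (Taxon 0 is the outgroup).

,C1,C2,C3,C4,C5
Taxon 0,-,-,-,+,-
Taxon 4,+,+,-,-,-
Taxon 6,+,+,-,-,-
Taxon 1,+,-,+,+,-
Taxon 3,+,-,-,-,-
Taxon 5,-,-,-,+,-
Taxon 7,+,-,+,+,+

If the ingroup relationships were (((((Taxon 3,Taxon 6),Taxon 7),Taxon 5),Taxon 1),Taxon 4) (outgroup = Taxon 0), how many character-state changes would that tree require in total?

9

Map each character onto (((((Taxon 3,Taxon 6),Taxon 7),Taxon 5),Taxon 1),Taxon 4) (rooted by Taxon 0) and count the minimum state changes it requires (Fitch parsimony):
C1: 2; C2: 2; C3: 2; C4: 2; C5: 1.
Total tree length = 9.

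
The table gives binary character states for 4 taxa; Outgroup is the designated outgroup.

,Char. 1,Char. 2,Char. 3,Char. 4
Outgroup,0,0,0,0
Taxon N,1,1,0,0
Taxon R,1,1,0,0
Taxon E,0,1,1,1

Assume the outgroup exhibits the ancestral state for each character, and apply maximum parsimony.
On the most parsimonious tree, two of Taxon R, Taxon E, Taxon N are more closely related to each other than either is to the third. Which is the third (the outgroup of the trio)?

Taxon E

The outgroup has state '0' for every character, so '1' is the derived state throughout.
Char. 1 (derived state '1') is shared by Taxon N and Taxon R — a synapomorphy uniting that clade.
All ingroup taxa share the derived state '1' for Char. 2; it defines the ingroup but does not resolve relationships within it.
Char. 3 (derived state '1') is unique to Taxon E (autapomorphy; uninformative for grouping).
Char. 4: derived state '1' in Taxon E only — an autapomorphy, so it tells us nothing about relationships among taxa.
Most parsimonious ingroup topology: ((Taxon N,Taxon R),Taxon E).
Taxon N and Taxon R share a more recent common ancestor with each other than either does with Taxon E, so Taxon E is the least closely related of the three.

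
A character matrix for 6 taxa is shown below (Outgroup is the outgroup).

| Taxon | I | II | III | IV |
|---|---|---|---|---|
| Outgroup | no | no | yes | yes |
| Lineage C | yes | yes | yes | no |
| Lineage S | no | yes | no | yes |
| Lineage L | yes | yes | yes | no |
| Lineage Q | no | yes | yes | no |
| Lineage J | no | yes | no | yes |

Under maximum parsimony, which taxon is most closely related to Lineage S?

Character polarity is set by the outgroup: the derived state is whichever differs from the outgroup's state, so for III, IV the derived state is 'no', and for the remaining characters it is 'yes'.
I (derived state 'yes') is shared by Lineage C and Lineage L — a synapomorphy uniting that clade.
II (derived state 'yes') is shared by all ingroup taxa — unites the whole ingroup.
III (derived state 'no') is shared by Lineage J and Lineage S — a synapomorphy uniting that clade.
Only Lineage C, Lineage L, and Lineage Q show the derived state 'no' for IV, supporting them as a clade.
Most parsimonious ingroup topology: (((Lineage C,Lineage L),Lineage Q),(Lineage S,Lineage J)).
Lineage S and Lineage J form a cherry on this tree, so they are sister taxa.

Lineage J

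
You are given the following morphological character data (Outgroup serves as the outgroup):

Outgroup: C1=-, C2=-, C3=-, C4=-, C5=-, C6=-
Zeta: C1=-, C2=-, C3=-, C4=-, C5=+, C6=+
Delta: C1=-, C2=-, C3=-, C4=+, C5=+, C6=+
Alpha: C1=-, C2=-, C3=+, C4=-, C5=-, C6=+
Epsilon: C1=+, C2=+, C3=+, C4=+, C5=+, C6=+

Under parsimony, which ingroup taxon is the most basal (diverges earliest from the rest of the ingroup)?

Alpha

The outgroup has state '-' for every character, so '+' is the derived state throughout.
C1: derived state '+' in Epsilon only — an autapomorphy, so it tells us nothing about relationships among taxa.
C2 (derived state '+') is unique to Epsilon (autapomorphy; uninformative for grouping).
C3 (state '+') occurs in Alpha and Epsilon but conflicts with the nesting implied by the other characters — most parsimoniously interpreted as homoplasy.
C4: derived state '+' in Delta and Epsilon only — synapomorphy for {Delta, Epsilon}.
Only Delta, Epsilon, and Zeta show the derived state '+' for C5, supporting them as a clade.
C6 (derived state '+') is shared by all ingroup taxa — unites the whole ingroup.
Most parsimonious ingroup topology: ((Zeta,(Delta,Epsilon)),Alpha).
Alpha is sister to the clade containing all other ingroup taxa, so it is the earliest-diverging (most basal) ingroup lineage.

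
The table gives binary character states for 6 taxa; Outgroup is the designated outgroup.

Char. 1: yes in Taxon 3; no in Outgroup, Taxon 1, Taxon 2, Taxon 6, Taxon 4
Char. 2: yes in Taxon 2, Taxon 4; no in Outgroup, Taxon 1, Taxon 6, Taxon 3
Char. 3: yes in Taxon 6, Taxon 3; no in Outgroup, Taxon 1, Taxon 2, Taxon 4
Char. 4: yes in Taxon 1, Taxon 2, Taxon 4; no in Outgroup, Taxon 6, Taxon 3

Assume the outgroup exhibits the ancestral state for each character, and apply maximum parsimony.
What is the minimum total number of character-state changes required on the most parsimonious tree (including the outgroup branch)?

4

The outgroup has state 'no' for every character, so 'yes' is the derived state throughout.
Char. 1 (derived state 'yes') is unique to Taxon 3 (autapomorphy; uninformative for grouping).
Char. 2: derived state 'yes' in Taxon 2 and Taxon 4 only — synapomorphy for {Taxon 2, Taxon 4}.
Only Taxon 3 and Taxon 6 show the derived state 'yes' for Char. 3, supporting them as a clade.
Char. 4: derived state 'yes' in Taxon 1, Taxon 2, and Taxon 4 only — synapomorphy for {Taxon 1, Taxon 2, Taxon 4}.
Most parsimonious ingroup topology: ((Taxon 1,(Taxon 2,Taxon 4)),(Taxon 6,Taxon 3)).
Changes per character on this tree: Char. 1: 1; Char. 2: 1; Char. 3: 1; Char. 4: 1.
Total = 4.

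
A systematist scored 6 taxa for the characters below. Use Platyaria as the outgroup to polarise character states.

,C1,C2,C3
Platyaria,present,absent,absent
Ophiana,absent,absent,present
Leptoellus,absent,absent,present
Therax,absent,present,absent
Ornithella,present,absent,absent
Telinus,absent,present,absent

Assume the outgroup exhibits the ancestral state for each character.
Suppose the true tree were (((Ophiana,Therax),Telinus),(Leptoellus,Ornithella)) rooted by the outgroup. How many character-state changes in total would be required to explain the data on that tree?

6

Map each character onto (((Ophiana,Therax),Telinus),(Leptoellus,Ornithella)) (rooted by Platyaria) and count the minimum state changes it requires (Fitch parsimony):
C1: 2; C2: 2; C3: 2.
Total tree length = 6.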